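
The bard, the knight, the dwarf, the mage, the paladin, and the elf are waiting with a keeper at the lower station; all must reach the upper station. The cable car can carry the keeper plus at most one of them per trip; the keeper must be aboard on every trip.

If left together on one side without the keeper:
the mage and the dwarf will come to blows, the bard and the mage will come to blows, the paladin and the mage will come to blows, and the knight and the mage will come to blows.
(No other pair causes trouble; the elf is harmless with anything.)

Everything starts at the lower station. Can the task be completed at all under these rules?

Following every safe sequence of crossings from the start, the most of the 6 that can be at the upper station as the cable car arrives there on crossings 1, 3, 5 is 1, 2, 3 respectively; the best ever achieved is 3 of 6.
From crossing 7 on, no configuration arises that was not already reachable earlier: only 22 distinct safe configurations (who is on which side, and where the cable car is) can ever be reached, none of them has everyone across, and every continuation just revisits them. So no valid plan exists.

No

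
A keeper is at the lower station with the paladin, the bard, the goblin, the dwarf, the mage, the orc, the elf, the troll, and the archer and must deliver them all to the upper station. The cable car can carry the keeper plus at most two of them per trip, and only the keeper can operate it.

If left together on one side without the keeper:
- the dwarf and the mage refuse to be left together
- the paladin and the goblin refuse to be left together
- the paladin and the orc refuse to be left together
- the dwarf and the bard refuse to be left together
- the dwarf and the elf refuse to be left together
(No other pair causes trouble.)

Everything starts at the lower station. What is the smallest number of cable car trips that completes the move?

Counting alone: the keeper can take at most 2 across per trip to the upper station, so moving all 9 needs at least 5 loaded trips out, with a return between consecutive ones — at least 9 crossings.
The safety rule pushes this higher. Following every safe sequence of crossings, the most of the 9 that can be at the upper station as the cable car arrives there on crossing 9 is 8 — never all 9.
So no plan with fewer than 11 crossings exists, and this one achieves 11:
1. Keeper goes to the upper station with the dwarf and the paladin.
2. Keeper goes back to the lower station alone.
3. Keeper goes to the upper station with the bard.
4. Keeper goes back to the lower station with the dwarf.
5. Keeper goes to the upper station with the elf and the mage.
6. Keeper goes back to the lower station alone.
7. Keeper goes to the upper station with the goblin and the orc.
8. Keeper goes back to the lower station with the paladin.
9. Keeper goes to the upper station with the archer and the troll.
10. Keeper goes back to the lower station alone.
11. Keeper goes to the upper station with the dwarf and the paladin.

11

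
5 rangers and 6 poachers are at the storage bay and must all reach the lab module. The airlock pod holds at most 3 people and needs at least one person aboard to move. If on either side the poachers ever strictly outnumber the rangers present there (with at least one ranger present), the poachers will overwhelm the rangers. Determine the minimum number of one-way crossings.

The poachers already outnumber the rangers at the storage bay before anyone moves, so the starting position itself is disallowed.

impossible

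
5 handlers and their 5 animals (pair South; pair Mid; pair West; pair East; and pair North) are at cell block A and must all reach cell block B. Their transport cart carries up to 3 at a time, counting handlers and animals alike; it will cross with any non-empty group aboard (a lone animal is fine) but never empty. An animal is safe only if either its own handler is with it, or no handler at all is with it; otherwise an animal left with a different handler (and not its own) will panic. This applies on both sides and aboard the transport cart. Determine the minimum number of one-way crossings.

Counting alone: each trip to cell block B takes at most 3 across and each return brings at least 1 back, so after t trips out (and t−1 returns) at most 3t − (t−1) of the 10 are across; that first reaches 10 at t = 5, so at least 9 crossings are needed.
The safety rule pushes this higher. Following every safe sequence of crossings, the most of the 10 that can be at cell block B as the transport cart arrives there on crossing 9 is 9 — never all 10.
So no plan with fewer than 11 crossings exists, and this one achieves 11:
1. animal South and handler South cross → cell block B.
2. handler South crosses ← cell block A.
3. animal East, animal Mid, and animal West cross → cell block B.
4. animal South crosses ← cell block A.
5. handler East, handler Mid, and handler West cross → cell block B.
6. animal Mid and handler Mid cross ← cell block A.
7. handler Mid, handler North, and handler South cross → cell block B.
8. animal West crosses ← cell block A.
9. animal Mid and animal South cross → cell block B.
10. animal South crosses ← cell block A.
11. animal North, animal South, and animal West cross → cell block B.

11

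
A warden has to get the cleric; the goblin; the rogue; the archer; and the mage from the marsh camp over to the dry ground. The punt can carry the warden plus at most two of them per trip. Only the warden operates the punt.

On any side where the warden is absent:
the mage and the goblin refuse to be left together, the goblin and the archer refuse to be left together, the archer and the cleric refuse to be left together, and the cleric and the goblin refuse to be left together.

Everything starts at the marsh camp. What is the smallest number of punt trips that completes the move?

7

Counting alone: the warden can take at most 2 across per trip to the dry ground, so moving all 5 needs at least 3 loaded trips out, with a return between consecutive ones — at least 5 crossings.
The safety rule pushes this higher. Following every safe sequence of crossings, the most of the 5 that can be at the dry ground as the punt arrives there on crossing 5 is 4 — never all 5.
So no plan with fewer than 7 crossings exists, and this one achieves 7:
1. Warden goes to the dry ground with the cleric and the goblin.
2. Warden goes back to the marsh camp with the cleric.
3. Warden goes to the dry ground with the cleric and the rogue.
4. Warden goes back to the marsh camp with the cleric.
5. Warden goes to the dry ground with the cleric and the mage.
6. Warden goes back to the marsh camp with the goblin.
7. Warden goes to the dry ground with the archer and the goblin.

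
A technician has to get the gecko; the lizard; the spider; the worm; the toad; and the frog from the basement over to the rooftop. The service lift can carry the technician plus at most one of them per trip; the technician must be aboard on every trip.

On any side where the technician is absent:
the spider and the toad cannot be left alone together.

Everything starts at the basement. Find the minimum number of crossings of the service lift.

Counting alone: the technician can take at most 1 across per trip to the rooftop, so moving all 6 needs at least 6 loaded trips out, with a return between consecutive ones — at least 11 crossings.
The plan below uses exactly 11 crossings, so it is optimal:
1. Technician goes to the rooftop with the spider.  [the basement: the frog, the gecko, the lizard, the toad, the worm | the rooftop: the spider]
2. Technician goes back to the basement alone.  [the basement: the frog, the gecko, the lizard, the toad, the worm | the rooftop: the spider]
3. Technician goes to the rooftop with the gecko.  [the basement: the frog, the lizard, the toad, the worm | the rooftop: the gecko, the spider]
4. Technician goes back to the basement alone.  [the basement: the frog, the lizard, the toad, the worm | the rooftop: the gecko, the spider]
5. Technician goes to the rooftop with the lizard.  [the basement: the frog, the toad, the worm | the rooftop: the gecko, the lizard, the spider]
6. Technician goes back to the basement alone.  [the basement: the frog, the toad, the worm | the rooftop: the gecko, the lizard, the spider]
7. Technician goes to the rooftop with the worm.  [the basement: the frog, the toad | the rooftop: the gecko, the lizard, the spider, the worm]
8. Technician goes back to the basement alone.  [the basement: the frog, the toad | the rooftop: the gecko, the lizard, the spider, the worm]
9. Technician goes to the rooftop with the frog.  [the basement: the toad | the rooftop: the frog, the gecko, the lizard, the spider, the worm]
10. Technician goes back to the basement alone.  [the basement: the toad | the rooftop: the frog, the gecko, the lizard, the spider, the worm]
11. Technician goes to the rooftop with the toad.  [the basement: — | the rooftop: the frog, the gecko, the lizard, the spider, the toad, the worm]

11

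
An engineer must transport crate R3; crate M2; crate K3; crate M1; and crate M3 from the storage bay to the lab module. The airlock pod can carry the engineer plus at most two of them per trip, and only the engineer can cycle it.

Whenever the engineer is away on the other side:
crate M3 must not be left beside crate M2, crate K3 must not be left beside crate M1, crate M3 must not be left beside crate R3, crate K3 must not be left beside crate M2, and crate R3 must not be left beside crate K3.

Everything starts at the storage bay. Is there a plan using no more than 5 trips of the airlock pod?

No

Counting alone: the engineer can take at most 2 across per trip to the lab module, so moving all 5 needs at least 3 loaded trips out, with a return between consecutive ones — at least 5 crossings.
The safety rule pushes this higher. Following every safe sequence of crossings, the most of the 5 that can be at the lab module as the airlock pod arrives there on crossing 5 is 4 — never all 5.
So the move cannot be finished within 5 crossings. (The shortest complete plan takes 7:)
1. Engineer goes to the lab module with crate K3 and crate M3.  [the storage bay: crate M1, crate M2, crate R3 | the lab module: crate K3, crate M3]
2. Engineer goes back to the storage bay alone.  [the storage bay: crate M1, crate M2, crate R3 | the lab module: crate K3, crate M3]
3. Engineer goes to the lab module with crate R3.  [the storage bay: crate M1, crate M2 | the lab module: crate K3, crate M3, crate R3]
4. Engineer goes back to the storage bay with crate K3 and crate M3.  [the storage bay: crate K3, crate M1, crate M2, crate M3 | the lab module: crate R3]
5. Engineer goes to the lab module with crate M1 and crate M2.  [the storage bay: crate K3, crate M3 | the lab module: crate M1, crate M2, crate R3]
6. Engineer goes back to the storage bay alone.  [the storage bay: crate K3, crate M3 | the lab module: crate M1, crate M2, crate R3]
7. Engineer goes to the lab module with crate K3 and crate M3.  [the storage bay: — | the lab module: crate K3, crate M1, crate M2, crate M3, crate R3]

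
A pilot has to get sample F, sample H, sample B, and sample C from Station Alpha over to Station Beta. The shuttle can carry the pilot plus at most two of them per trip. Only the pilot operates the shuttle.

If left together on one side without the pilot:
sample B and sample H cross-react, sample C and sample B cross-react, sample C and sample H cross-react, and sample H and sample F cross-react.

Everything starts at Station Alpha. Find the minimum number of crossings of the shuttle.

Counting alone: the pilot can take at most 2 across per trip to Station Beta, so moving all 4 needs at least 2 loaded trips out, with a return between consecutive ones — at least 3 crossings.
The safety rule pushes this higher. Following every safe sequence of crossings, the most of the 4 that can be at Station Beta as the shuttle arrives there on crossing 3 is 3 — never all 4.
So no plan with fewer than 5 crossings exists, and this one achieves 5:
1. Pilot goes to Station Beta with sample B and sample H.  [Station Alpha: sample C, sample F | Station Beta: sample B, sample H]
2. Pilot goes back to Station Alpha with sample H.  [Station Alpha: sample C, sample F, sample H | Station Beta: sample B]
3. Pilot goes to Station Beta with sample F and sample H.  [Station Alpha: sample C | Station Beta: sample B, sample F, sample H]
4. Pilot goes back to Station Alpha with sample H.  [Station Alpha: sample C, sample H | Station Beta: sample B, sample F]
5. Pilot goes to Station Beta with sample C and sample H.  [Station Alpha: — | Station Beta: sample B, sample C, sample F, sample H]

5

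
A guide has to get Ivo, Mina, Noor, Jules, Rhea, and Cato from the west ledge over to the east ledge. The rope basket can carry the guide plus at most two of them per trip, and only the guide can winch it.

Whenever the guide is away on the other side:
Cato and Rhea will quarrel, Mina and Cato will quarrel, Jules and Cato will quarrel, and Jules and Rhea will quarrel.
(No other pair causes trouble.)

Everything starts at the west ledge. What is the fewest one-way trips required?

9

Counting alone: the guide can take at most 2 across per trip to the east ledge, so moving all 6 needs at least 3 loaded trips out, with a return between consecutive ones — at least 5 crossings.
The safety rule pushes this higher. Following every safe sequence of crossings, the most of the 6 that can be at the east ledge as the rope basket arrives there on crossings 5, 7 is 4, 5 respectively — never all 6.
So no plan with fewer than 9 crossings exists, and this one achieves 9:
1. Guide goes to the east ledge with Cato and Jules.  [the west ledge: Ivo, Mina, Noor, Rhea | the east ledge: Cato, Jules]
2. Guide goes back to the west ledge with Jules.  [the west ledge: Ivo, Jules, Mina, Noor, Rhea | the east ledge: Cato]
3. Guide goes to the east ledge with Ivo and Jules.  [the west ledge: Mina, Noor, Rhea | the east ledge: Cato, Ivo, Jules]
4. Guide goes back to the west ledge with Jules.  [the west ledge: Jules, Mina, Noor, Rhea | the east ledge: Cato, Ivo]
5. Guide goes to the east ledge with Jules and Mina.  [the west ledge: Noor, Rhea | the east ledge: Cato, Ivo, Jules, Mina]
6. Guide goes back to the west ledge with Cato.  [the west ledge: Cato, Noor, Rhea | the east ledge: Ivo, Jules, Mina]
7. Guide goes to the east ledge with Noor and Rhea.  [the west ledge: Cato | the east ledge: Ivo, Jules, Mina, Noor, Rhea]
8. Guide goes back to the west ledge with Jules.  [the west ledge: Cato, Jules | the east ledge: Ivo, Mina, Noor, Rhea]
9. Guide goes to the east ledge with Cato and Jules.  [the west ledge: — | the east ledge: Cato, Ivo, Jules, Mina, Noor, Rhea]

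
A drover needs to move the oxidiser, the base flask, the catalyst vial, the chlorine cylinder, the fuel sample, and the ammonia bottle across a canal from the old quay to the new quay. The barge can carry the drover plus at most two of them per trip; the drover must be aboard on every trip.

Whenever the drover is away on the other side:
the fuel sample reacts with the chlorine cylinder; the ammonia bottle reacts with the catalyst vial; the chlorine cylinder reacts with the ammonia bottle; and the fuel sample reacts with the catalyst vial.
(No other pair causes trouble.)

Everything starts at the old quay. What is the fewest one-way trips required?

Counting alone: the drover can take at most 2 across per trip to the new quay, so moving all 6 needs at least 3 loaded trips out, with a return between consecutive ones — at least 5 crossings.
The plan below uses exactly 5 crossings, so it is optimal:
1. Drover goes to the new quay with the catalyst vial and the chlorine cylinder.  [the old quay: the ammonia bottle, the base flask, the fuel sample, the oxidiser | the new quay: the catalyst vial, the chlorine cylinder]
2. Drover goes back to the old quay alone.  [the old quay: the ammonia bottle, the base flask, the fuel sample, the oxidiser | the new quay: the catalyst vial, the chlorine cylinder]
3. Drover goes to the new quay with the base flask and the oxidiser.  [the old quay: the ammonia bottle, the fuel sample | the new quay: the base flask, the catalyst vial, the chlorine cylinder, the oxidiser]
4. Drover goes back to the old quay alone.  [the old quay: the ammonia bottle, the fuel sample | the new quay: the base flask, the catalyst vial, the chlorine cylinder, the oxidiser]
5. Drover goes to the new quay with the ammonia bottle and the fuel sample.  [the old quay: — | the new quay: the ammonia bottle, the base flask, the catalyst vial, the chlorine cylinder, the fuel sample, the oxidiser]

5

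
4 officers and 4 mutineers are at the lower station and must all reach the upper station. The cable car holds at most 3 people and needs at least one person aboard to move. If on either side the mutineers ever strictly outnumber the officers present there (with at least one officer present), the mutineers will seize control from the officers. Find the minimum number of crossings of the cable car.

9

Counting alone: each trip to the upper station takes at most 3 across and each return brings at least 1 back, so after t trips out (and t−1 returns) at most 3t − (t−1) of the 8 are across; that first reaches 8 at t = 4, so at least 7 crossings are needed.
The safety rule pushes this higher. Following every safe sequence of crossings, the most of the 8 that can be at the upper station as the cable car arrives there on crossing 7 is 7 — never all 8.
So no plan with fewer than 9 crossings exists, and this one achieves 9:
1. 2 mutineers → the upper station.  (the lower station: 4O 2M; the upper station: 0O 2M)
2. 1 mutineer ← the lower station.  (the lower station: 4O 3M; the upper station: 0O 1M)
3. 3 mutineers → the upper station.  (the lower station: 4O 0M; the upper station: 0O 4M)
4. 1 mutineer ← the lower station.  (the lower station: 4O 1M; the upper station: 0O 3M)
5. 3 officers → the upper station.  (the lower station: 1O 1M; the upper station: 3O 3M)
6. 1 officer and 1 mutineer ← the lower station.  (the lower station: 2O 2M; the upper station: 2O 2M)
7. 2 officers → the upper station.  (the lower station: 0O 2M; the upper station: 4O 2M)
8. 1 mutineer ← the lower station.  (the lower station: 0O 3M; the upper station: 4O 1M)
9. 3 mutineers → the upper station.  (the lower station: 0O 0M; the upper station: 4O 4M)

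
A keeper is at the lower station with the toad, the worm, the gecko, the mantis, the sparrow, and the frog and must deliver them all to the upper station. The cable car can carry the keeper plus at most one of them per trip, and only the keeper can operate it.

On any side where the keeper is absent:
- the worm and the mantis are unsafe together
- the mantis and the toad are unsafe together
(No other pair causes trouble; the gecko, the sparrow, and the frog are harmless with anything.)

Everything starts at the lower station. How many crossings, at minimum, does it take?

13

Counting alone: the keeper can take at most 1 across per trip to the upper station, so moving all 6 needs at least 6 loaded trips out, with a return between consecutive ones — at least 11 crossings.
The safety rule pushes this higher. Following every safe sequence of crossings, the most of the 6 that can be at the upper station as the cable car arrives there on crossing 11 is 5 — never all 6.
So no plan with fewer than 13 crossings exists, and this one achieves 13:
1. Keeper goes to the upper station with the mantis.  [the lower station: the frog, the gecko, the sparrow, the toad, the worm | the upper station: the mantis]
2. Keeper goes back to the lower station alone.  [the lower station: the frog, the gecko, the sparrow, the toad, the worm | the upper station: the mantis]
3. Keeper goes to the upper station with the toad.  [the lower station: the frog, the gecko, the sparrow, the worm | the upper station: the mantis, the toad]
4. Keeper goes back to the lower station with the mantis.  [the lower station: the frog, the gecko, the mantis, the sparrow, the worm | the upper station: the toad]
5. Keeper goes to the upper station with the worm.  [the lower station: the frog, the gecko, the mantis, the sparrow | the upper station: the toad, the worm]
6. Keeper goes back to the lower station alone.  [the lower station: the frog, the gecko, the mantis, the sparrow | the upper station: the toad, the worm]
7. Keeper goes to the upper station with the gecko.  [the lower station: the frog, the mantis, the sparrow | the upper station: the gecko, the toad, the worm]
8. Keeper goes back to the lower station alone.  [the lower station: the frog, the mantis, the sparrow | the upper station: the gecko, the toad, the worm]
9. Keeper goes to the upper station with the sparrow.  [the lower station: the frog, the mantis | the upper station: the gecko, the sparrow, the toad, the worm]
10. Keeper goes back to the lower station alone.  [the lower station: the frog, the mantis | the upper station: the gecko, the sparrow, the toad, the worm]
11. Keeper goes to the upper station with the frog.  [the lower station: the mantis | the upper station: the frog, the gecko, the sparrow, the toad, the worm]
12. Keeper goes back to the lower station alone.  [the lower station: the mantis | the upper station: the frog, the gecko, the sparrow, the toad, the worm]
13. Keeper goes to the upper station with the mantis.  [the lower station: — | the upper station: the frog, the gecko, the mantis, the sparrow, the toad, the worm]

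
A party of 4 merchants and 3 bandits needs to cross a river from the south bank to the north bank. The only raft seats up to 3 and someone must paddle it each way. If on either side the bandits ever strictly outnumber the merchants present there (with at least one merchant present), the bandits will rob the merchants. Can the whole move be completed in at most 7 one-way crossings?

Yes

Yes — this plan uses 5 crossings (≤ 7):
1. 3 bandits → the north bank.  (the south bank: 4M 0B; the north bank: 0M 3B)
2. 1 bandit ← the south bank.  (the south bank: 4M 1B; the north bank: 0M 2B)
3. 3 merchants → the north bank.  (the south bank: 1M 1B; the north bank: 3M 2B)
4. 1 merchant ← the south bank.  (the south bank: 2M 1B; the north bank: 2M 2B)
5. 2 merchants and 1 bandit → the north bank.  (the south bank: 0M 0B; the north bank: 4M 3B)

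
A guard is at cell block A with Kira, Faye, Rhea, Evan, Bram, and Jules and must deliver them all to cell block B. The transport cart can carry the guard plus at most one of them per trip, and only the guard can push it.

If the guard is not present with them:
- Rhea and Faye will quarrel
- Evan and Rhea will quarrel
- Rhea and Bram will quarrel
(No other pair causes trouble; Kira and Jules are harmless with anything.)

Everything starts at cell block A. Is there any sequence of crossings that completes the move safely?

Following every safe sequence of crossings from the start, the most of the 6 that can be at cell block B as the transport cart arrives there on crossings 1, 3, 5, 7 is 1, 2, 3, 4 respectively; the best ever achieved is 4 of 6.
From crossing 9 on, no configuration arises that was not already reachable earlier: only 36 distinct safe configurations (who is on which side, and where the transport cart is) can ever be reached, none of them has everyone across, and every continuation just revisits them. So no valid plan exists.

No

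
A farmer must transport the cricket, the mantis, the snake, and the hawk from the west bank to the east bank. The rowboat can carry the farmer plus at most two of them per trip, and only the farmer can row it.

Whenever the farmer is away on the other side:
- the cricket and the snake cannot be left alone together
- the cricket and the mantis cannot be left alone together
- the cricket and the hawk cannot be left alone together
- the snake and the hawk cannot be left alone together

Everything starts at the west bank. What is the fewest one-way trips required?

5

Counting alone: the farmer can take at most 2 across per trip to the east bank, so moving all 4 needs at least 2 loaded trips out, with a return between consecutive ones — at least 3 crossings.
The safety rule pushes this higher. Following every safe sequence of crossings, the most of the 4 that can be at the east bank as the rowboat arrives there on crossing 3 is 3 — never all 4.
So no plan with fewer than 5 crossings exists, and this one achieves 5:
1. Farmer goes to the east bank with the cricket and the snake.  [the west bank: the hawk, the mantis | the east bank: the cricket, the snake]
2. Farmer goes back to the west bank with the cricket.  [the west bank: the cricket, the hawk, the mantis | the east bank: the snake]
3. Farmer goes to the east bank with the cricket and the mantis.  [the west bank: the hawk | the east bank: the cricket, the mantis, the snake]
4. Farmer goes back to the west bank with the cricket.  [the west bank: the cricket, the hawk | the east bank: the mantis, the snake]
5. Farmer goes to the east bank with the cricket and the hawk.  [the west bank: — | the east bank: the cricket, the hawk, the mantis, the snake]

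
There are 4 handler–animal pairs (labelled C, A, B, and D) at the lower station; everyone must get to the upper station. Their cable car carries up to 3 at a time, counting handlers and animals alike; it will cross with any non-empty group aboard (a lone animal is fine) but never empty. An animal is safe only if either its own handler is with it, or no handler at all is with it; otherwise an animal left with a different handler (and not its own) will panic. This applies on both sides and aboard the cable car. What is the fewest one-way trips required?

9

Counting alone: each trip to the upper station takes at most 3 across and each return brings at least 1 back, so after t trips out (and t−1 returns) at most 3t − (t−1) of the 8 are across; that first reaches 8 at t = 4, so at least 7 crossings are needed.
The safety rule pushes this higher. Following every safe sequence of crossings, the most of the 8 that can be at the upper station as the cable car arrives there on crossing 7 is 7 — never all 8.
So no plan with fewer than 9 crossings exists, and this one achieves 9:
1. animal C and handler C cross → the upper station.
2. handler C crosses ← the lower station.
3. animal A, handler A, and handler C cross → the upper station.
4. animal C and handler C cross ← the lower station.
5. handler B, handler C, and handler D cross → the upper station.
6. animal A crosses ← the lower station.
7. animal A and animal C cross → the upper station.
8. animal C crosses ← the lower station.
9. animal B, animal C, and animal D cross → the upper station.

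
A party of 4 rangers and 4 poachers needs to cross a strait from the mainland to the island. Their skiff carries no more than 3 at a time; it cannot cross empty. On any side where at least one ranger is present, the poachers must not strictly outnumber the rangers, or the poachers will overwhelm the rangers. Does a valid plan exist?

Yes

1. 2 poachers → the island.  (the mainland: 4R 2P; the island: 0R 2P)
2. 1 poacher ← the mainland.  (the mainland: 4R 3P; the island: 0R 1P)
3. 3 poachers → the island.  (the mainland: 4R 0P; the island: 0R 4P)
4. 1 poacher ← the mainland.  (the mainland: 4R 1P; the island: 0R 3P)
5. 3 rangers → the island.  (the mainland: 1R 1P; the island: 3R 3P)
6. 1 ranger and 1 poacher ← the mainland.  (the mainland: 2R 2P; the island: 2R 2P)
7. 2 rangers → the island.  (the mainland: 0R 2P; the island: 4R 2P)
8. 1 poacher ← the mainland.  (the mainland: 0R 3P; the island: 4R 1P)
9. 3 poachers → the island.  (the mainland: 0R 0P; the island: 4R 4P)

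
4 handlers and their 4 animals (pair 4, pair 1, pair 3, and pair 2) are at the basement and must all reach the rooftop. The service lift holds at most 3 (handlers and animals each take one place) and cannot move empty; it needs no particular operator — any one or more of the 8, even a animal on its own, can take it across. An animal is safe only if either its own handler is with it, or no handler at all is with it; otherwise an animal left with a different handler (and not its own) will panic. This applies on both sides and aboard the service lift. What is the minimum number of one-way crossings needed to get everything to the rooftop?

Counting alone: each trip to the rooftop takes at most 3 across and each return brings at least 1 back, so after t trips out (and t−1 returns) at most 3t − (t−1) of the 8 are across; that first reaches 8 at t = 4, so at least 7 crossings are needed.
The safety rule pushes this higher. Following every safe sequence of crossings, the most of the 8 that can be at the rooftop as the service lift arrives there on crossing 7 is 7 — never all 8.
So no plan with fewer than 9 crossings exists, and this one achieves 9:
1. animal 4 and handler 4 cross → the rooftop.
2. handler 4 crosses ← the basement.
3. animal 1, handler 1, and handler 4 cross → the rooftop.
4. animal 4 and handler 4 cross ← the basement.
5. handler 2, handler 3, and handler 4 cross → the rooftop.
6. animal 1 crosses ← the basement.
7. animal 1 and animal 4 cross → the rooftop.
8. animal 4 crosses ← the basement.
9. animal 2, animal 3, and animal 4 cross → the rooftop.

9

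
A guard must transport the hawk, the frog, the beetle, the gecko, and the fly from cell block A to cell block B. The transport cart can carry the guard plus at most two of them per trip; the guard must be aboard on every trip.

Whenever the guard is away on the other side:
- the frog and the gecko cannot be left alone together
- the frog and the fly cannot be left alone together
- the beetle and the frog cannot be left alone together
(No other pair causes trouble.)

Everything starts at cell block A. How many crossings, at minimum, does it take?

5

Counting alone: the guard can take at most 2 across per trip to cell block B, so moving all 5 needs at least 3 loaded trips out, with a return between consecutive ones — at least 5 crossings.
The plan below uses exactly 5 crossings, so it is optimal:
1. Guard goes to cell block B with the frog and the hawk.
2. Guard goes back to cell block A alone.
3. Guard goes to cell block B with the beetle and the gecko.
4. Guard goes back to cell block A with the frog.
5. Guard goes to cell block B with the fly and the frog.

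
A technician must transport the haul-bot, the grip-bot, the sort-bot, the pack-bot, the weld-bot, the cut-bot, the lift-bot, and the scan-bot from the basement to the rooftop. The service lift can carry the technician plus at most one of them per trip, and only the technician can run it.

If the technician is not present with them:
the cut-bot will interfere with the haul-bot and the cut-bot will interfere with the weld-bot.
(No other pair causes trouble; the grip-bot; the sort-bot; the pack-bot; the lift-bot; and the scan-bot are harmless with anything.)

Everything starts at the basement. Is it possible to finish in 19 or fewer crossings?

Yes — this plan uses 17 crossings (≤ 19):
1. Technician goes to the rooftop with the cut-bot.
2. Technician goes back to the basement alone.
3. Technician goes to the rooftop with the haul-bot.
4. Technician goes back to the basement with the cut-bot.
5. Technician goes to the rooftop with the weld-bot.
6. Technician goes back to the basement alone.
7. Technician goes to the rooftop with the grip-bot.
8. Technician goes back to the basement alone.
9. Technician goes to the rooftop with the sort-bot.
10. Technician goes back to the basement alone.
11. Technician goes to the rooftop with the pack-bot.
12. Technician goes back to the basement alone.
13. Technician goes to the rooftop with the lift-bot.
14. Technician goes back to the basement alone.
15. Technician goes to the rooftop with the scan-bot.
16. Technician goes back to the basement alone.
17. Technician goes to the rooftop with the cut-bot.

Yes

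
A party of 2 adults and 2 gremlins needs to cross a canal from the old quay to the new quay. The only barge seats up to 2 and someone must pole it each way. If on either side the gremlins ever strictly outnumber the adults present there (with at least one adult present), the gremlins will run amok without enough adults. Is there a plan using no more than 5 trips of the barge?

Yes — this plan uses 5 crossings (≤ 5):
1. 2 gremlins → the new quay.  (the old quay: 2A 0G; the new quay: 0A 2G)
2. 1 gremlin ← the old quay.  (the old quay: 2A 1G; the new quay: 0A 1G)
3. 2 adults → the new quay.  (the old quay: 0A 1G; the new quay: 2A 1G)
4. 1 gremlin ← the old quay.  (the old quay: 0A 2G; the new quay: 2A 0G)
5. 2 gremlins → the new quay.  (the old quay: 0A 0G; the new quay: 2A 2G)

Yes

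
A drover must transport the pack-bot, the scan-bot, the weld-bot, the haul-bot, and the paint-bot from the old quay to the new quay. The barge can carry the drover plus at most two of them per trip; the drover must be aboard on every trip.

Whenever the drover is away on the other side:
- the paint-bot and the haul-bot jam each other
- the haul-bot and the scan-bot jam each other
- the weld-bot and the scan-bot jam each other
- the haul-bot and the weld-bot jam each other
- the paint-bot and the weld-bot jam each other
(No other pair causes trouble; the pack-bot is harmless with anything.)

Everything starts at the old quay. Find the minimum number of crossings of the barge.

Counting alone: the drover can take at most 2 across per trip to the new quay, so moving all 5 needs at least 3 loaded trips out, with a return between consecutive ones — at least 5 crossings.
The safety rule pushes this higher. Following every safe sequence of crossings, the most of the 5 that can be at the new quay as the barge arrives there on crossing 5 is 4 — never all 5.
So no plan with fewer than 7 crossings exists, and this one achieves 7:
1. Drover goes to the new quay with the haul-bot and the weld-bot.  [the old quay: the pack-bot, the paint-bot, the scan-bot | the new quay: the haul-bot, the weld-bot]
2. Drover goes back to the old quay with the weld-bot.  [the old quay: the pack-bot, the paint-bot, the scan-bot, the weld-bot | the new quay: the haul-bot]
3. Drover goes to the new quay with the pack-bot and the weld-bot.  [the old quay: the paint-bot, the scan-bot | the new quay: the haul-bot, the pack-bot, the weld-bot]
4. Drover goes back to the old quay with the weld-bot.  [the old quay: the paint-bot, the scan-bot, the weld-bot | the new quay: the haul-bot, the pack-bot]
5. Drover goes to the new quay with the paint-bot and the scan-bot.  [the old quay: the weld-bot | the new quay: the haul-bot, the pack-bot, the paint-bot, the scan-bot]
6. Drover goes back to the old quay with the haul-bot.  [the old quay: the haul-bot, the weld-bot | the new quay: the pack-bot, the paint-bot, the scan-bot]
7. Drover goes to the new quay with the haul-bot and the weld-bot.  [the old quay: — | the new quay: the haul-bot, the pack-bot, the paint-bot, the scan-bot, the weld-bot]

7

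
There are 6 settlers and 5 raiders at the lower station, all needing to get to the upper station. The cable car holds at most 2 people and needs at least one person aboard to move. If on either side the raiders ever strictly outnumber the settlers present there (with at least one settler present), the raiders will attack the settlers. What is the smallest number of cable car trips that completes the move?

Counting alone: each trip to the upper station takes at most 2 across and each return brings at least 1 back, so after t trips out (and t−1 returns) at most 2t − (t−1) of the 11 are across; that first reaches 11 at t = 10, so at least 19 crossings are needed.
The plan below uses exactly 19 crossings, so it is optimal:
1. 2 raiders → the upper station.  (the lower station: 6S 3R; the upper station: 0S 2R)
2. 1 raider ← the lower station.  (the lower station: 6S 4R; the upper station: 0S 1R)
3. 2 raiders → the upper station.  (the lower station: 6S 2R; the upper station: 0S 3R)
4. 1 raider ← the lower station.  (the lower station: 6S 3R; the upper station: 0S 2R)
5. 2 settlers → the upper station.  (the lower station: 4S 3R; the upper station: 2S 2R)
6. 1 raider ← the lower station.  (the lower station: 4S 4R; the upper station: 2S 1R)
7. 1 settler and 1 raider → the upper station.  (the lower station: 3S 3R; the upper station: 3S 2R)
8. 1 settler ← the lower station.  (the lower station: 4S 3R; the upper station: 2S 2R)
9. 1 settler and 1 raider → the upper station.  (the lower station: 3S 2R; the upper station: 3S 3R)
10. 1 raider ← the lower station.  (the lower station: 3S 3R; the upper station: 3S 2R)
11. 1 settler and 1 raider → the upper station.  (the lower station: 2S 2R; the upper station: 4S 3R)
12. 1 settler ← the lower station.  (the lower station: 3S 2R; the upper station: 3S 3R)
13. 1 settler and 1 raider → the upper station.  (the lower station: 2S 1R; the upper station: 4S 4R)
14. 1 raider ← the lower station.  (the lower station: 2S 2R; the upper station: 4S 3R)
15. 1 settler and 1 raider → the upper station.  (the lower station: 1S 1R; the upper station: 5S 4R)
16. 1 settler ← the lower station.  (the lower station: 2S 1R; the upper station: 4S 4R)
17. 1 settler and 1 raider → the upper station.  (the lower station: 1S 0R; the upper station: 5S 5R)
18. 1 raider ← the lower station.  (the lower station: 1S 1R; the upper station: 5S 4R)
19. 1 settler and 1 raider → the upper station.  (the lower station: 0S 0R; the upper station: 6S 5R)

19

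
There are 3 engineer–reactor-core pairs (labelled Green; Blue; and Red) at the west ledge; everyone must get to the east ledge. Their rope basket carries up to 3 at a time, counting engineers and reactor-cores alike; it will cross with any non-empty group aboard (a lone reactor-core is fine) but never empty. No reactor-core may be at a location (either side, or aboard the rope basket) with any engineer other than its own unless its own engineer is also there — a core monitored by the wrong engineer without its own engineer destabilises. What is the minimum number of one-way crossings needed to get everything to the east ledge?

5

Counting alone: each trip to the east ledge takes at most 3 across and each return brings at least 1 back, so after t trips out (and t−1 returns) at most 3t − (t−1) of the 6 are across; that first reaches 6 at t = 3, so at least 5 crossings are needed.
The plan below uses exactly 5 crossings, so it is optimal:
1. engineer Green and reactor-core Green cross → the east ledge.
2. engineer Green crosses ← the west ledge.
3. engineer Blue, engineer Green, and engineer Red cross → the east ledge.
4. reactor-core Green crosses ← the west ledge.
5. reactor-core Blue, reactor-core Green, and reactor-core Red cross → the east ledge.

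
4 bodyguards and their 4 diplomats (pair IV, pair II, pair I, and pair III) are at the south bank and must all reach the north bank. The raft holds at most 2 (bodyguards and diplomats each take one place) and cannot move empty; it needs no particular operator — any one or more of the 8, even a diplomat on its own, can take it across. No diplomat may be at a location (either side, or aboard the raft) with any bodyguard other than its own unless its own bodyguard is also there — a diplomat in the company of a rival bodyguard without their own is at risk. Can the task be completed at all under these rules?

No

Following every safe sequence of crossings from the start, the most of the 8 that can be at the north bank as the raft arrives there on crossings 1, 3, 5 is 2, 3, 4 respectively; the best ever achieved is 4 of 8.
From crossing 7 on, no configuration arises that was not already reachable earlier: only 44 distinct safe configurations (who is on which side, and where the raft is) can ever be reached, none of them has everyone across, and every continuation just revisits them. So no valid plan exists.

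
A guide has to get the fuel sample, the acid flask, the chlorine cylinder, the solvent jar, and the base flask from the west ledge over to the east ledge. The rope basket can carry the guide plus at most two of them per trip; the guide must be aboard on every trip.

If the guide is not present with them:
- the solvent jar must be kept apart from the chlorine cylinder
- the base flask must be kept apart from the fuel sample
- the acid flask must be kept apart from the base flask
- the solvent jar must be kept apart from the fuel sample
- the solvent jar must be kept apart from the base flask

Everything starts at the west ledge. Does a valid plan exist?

1. Guide goes to the east ledge with the base flask and the solvent jar.  [the west ledge: the acid flask, the chlorine cylinder, the fuel sample | the east ledge: the base flask, the solvent jar]
2. Guide goes back to the west ledge with the solvent jar.  [the west ledge: the acid flask, the chlorine cylinder, the fuel sample, the solvent jar | the east ledge: the base flask]
3. Guide goes to the east ledge with the chlorine cylinder and the fuel sample.  [the west ledge: the acid flask, the solvent jar | the east ledge: the base flask, the chlorine cylinder, the fuel sample]
4. Guide goes back to the west ledge with the fuel sample.  [the west ledge: the acid flask, the fuel sample, the solvent jar | the east ledge: the base flask, the chlorine cylinder]
5. Guide goes to the east ledge with the acid flask and the fuel sample.  [the west ledge: the solvent jar | the east ledge: the acid flask, the base flask, the chlorine cylinder, the fuel sample]
6. Guide goes back to the west ledge with the base flask.  [the west ledge: the base flask, the solvent jar | the east ledge: the acid flask, the chlorine cylinder, the fuel sample]
7. Guide goes to the east ledge with the base flask and the solvent jar.  [the west ledge: — | the east ledge: the acid flask, the base flask, the chlorine cylinder, the fuel sample, the solvent jar]

Yes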